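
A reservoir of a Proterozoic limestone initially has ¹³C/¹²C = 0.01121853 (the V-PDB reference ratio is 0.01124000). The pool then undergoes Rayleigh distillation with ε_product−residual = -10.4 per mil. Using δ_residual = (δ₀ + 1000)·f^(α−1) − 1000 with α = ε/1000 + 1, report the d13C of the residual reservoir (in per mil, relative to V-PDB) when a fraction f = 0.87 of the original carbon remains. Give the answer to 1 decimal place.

δ₀ = (0.01121853/0.01124000 − 1)×1000 = (0.998090 − 1)×1000 = -1.910 per mil
α − 1 = ε/1000 = -0.0104
f^(α−1) = 0.87^(-0.0104) = 1.001449
δ_res = (-1.910 + 1000) × 1.001449 − 1000 = 999.536 − 1000 = -0.46 per mil

-0.5 per mil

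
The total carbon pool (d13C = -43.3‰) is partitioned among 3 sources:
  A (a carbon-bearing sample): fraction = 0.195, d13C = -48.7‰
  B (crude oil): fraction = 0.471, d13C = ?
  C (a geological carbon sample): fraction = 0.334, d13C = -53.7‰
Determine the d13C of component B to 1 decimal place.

-33.7‰

Isotope mass balance: δ_bulk = Σ fᵢ·δᵢ.
-43.3 = 0.195×(-48.7) + 0.471×δ_B + 0.334×(-53.7)
0.471·δ_B = -43.3 − (-27.432) = -15.868
δ_B = -15.868 / 0.471 = -33.69‰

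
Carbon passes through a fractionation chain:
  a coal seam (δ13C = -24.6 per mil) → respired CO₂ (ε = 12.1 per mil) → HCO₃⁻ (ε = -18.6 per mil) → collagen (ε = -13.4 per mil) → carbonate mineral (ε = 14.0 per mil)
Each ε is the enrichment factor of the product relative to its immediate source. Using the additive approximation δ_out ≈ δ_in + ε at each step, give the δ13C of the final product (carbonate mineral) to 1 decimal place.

-30.5 per mil

step 1: δ ≈ -24.6 + (12.1) = -12.5 per mil
step 2: δ ≈ -12.5 + (-18.6) = -31.1 per mil
step 3: δ ≈ -31.1 + (-13.4) = -44.5 per mil
step 4: δ ≈ -44.5 + (14.0) = -30.5 per mil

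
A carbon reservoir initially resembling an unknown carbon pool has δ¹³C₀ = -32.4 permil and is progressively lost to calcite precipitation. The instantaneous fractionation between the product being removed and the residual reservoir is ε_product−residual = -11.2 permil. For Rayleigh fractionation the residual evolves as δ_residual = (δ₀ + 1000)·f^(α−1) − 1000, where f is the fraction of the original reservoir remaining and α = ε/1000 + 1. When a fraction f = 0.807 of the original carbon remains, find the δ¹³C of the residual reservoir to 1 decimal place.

Rayleigh residual: δ_res = (δ₀ + 1000)·f^(α−1) − 1000
α = ε/1000 + 1 = 0.98880, so α − 1 = -0.01120
f^(α−1) = 0.807^(-0.01120) = 1.002405
δ_res = (-32.4 + 1000) × 1.002405 − 1000 = 969.927 − 1000 = -30.07 permil

-30.1 permil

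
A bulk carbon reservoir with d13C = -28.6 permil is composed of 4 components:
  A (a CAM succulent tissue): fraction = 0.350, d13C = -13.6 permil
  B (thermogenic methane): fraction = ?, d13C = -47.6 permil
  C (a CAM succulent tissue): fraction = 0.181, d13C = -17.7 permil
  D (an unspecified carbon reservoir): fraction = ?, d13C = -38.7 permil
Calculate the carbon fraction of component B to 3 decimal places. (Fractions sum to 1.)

Let f_B and f_D be the unknown fractions; fractions sum to 1 so f_B + f_D = 0.469.
Mass balance: Σ fᵢ·δᵢ = δ_bulk ⇒ f_B·(-47.6) + f_D·(-38.7) = -28.6 − (-7.964) = -20.636
Substitute f_D = 0.469 − f_B:
f_B·(-47.6 − -38.7) = -20.636 − 0.469×(-38.7) = -2.486
f_B = -2.486 / -8.9 = 0.2793

0.279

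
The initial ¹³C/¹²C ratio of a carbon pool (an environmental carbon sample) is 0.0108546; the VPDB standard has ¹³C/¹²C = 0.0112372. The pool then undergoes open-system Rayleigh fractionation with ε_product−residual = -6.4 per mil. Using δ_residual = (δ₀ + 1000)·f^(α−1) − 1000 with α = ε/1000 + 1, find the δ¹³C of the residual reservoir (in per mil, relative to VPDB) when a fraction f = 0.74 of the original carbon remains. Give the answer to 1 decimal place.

-32.2 per mil

δ₀ = (0.0108546/0.0112372 − 1)×1000 = (0.965952 − 1)×1000 = -34.048 per mil
α − 1 = ε/1000 = -0.0064
f^(α−1) = 0.74^(-0.0064) = 1.001929
δ_res = (-34.048 + 1000) × 1.001929 − 1000 = 967.816 − 1000 = -32.18 per mil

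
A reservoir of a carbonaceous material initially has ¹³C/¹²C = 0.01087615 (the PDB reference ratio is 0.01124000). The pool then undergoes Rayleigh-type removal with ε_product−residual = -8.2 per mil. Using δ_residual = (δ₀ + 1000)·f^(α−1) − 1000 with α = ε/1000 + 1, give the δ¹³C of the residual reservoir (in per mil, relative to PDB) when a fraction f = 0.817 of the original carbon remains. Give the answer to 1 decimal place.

δ₀ = (0.01087615/0.01124000 − 1)×1000 = (0.967629 − 1)×1000 = -32.371 per mil
α − 1 = ε/1000 = -0.0082
f^(α−1) = 0.817^(-0.0082) = 1.001659
δ_res = (-32.371 + 1000) × 1.001659 − 1000 = 969.234 − 1000 = -30.77 per mil

-30.8 per mil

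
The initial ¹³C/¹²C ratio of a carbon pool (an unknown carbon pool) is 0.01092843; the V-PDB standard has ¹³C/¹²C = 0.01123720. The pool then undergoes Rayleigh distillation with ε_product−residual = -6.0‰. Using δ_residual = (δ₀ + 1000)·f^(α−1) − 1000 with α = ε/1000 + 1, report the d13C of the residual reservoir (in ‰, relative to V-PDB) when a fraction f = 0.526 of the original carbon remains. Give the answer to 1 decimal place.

δ₀ = (0.01092843/0.01123720 − 1)×1000 = (0.972523 − 1)×1000 = -27.477‰
α − 1 = ε/1000 = -0.0060
f^(α−1) = 0.526^(-0.0060) = 1.003862
δ_res = (-27.477 + 1000) × 1.003862 − 1000 = 976.279 − 1000 = -23.72‰

-23.7‰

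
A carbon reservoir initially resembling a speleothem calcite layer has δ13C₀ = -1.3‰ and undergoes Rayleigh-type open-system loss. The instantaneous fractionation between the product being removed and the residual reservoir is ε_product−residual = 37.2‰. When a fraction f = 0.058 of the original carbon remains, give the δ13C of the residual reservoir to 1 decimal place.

-101.7‰

Rayleigh residual: δ_res = (δ₀ + 1000)·f^(α−1) − 1000
α = ε/1000 + 1 = 1.03720, so α − 1 = 0.03720
f^(α−1) = 0.058^(0.03720) = 0.899497
δ_res = (-1.3 + 1000) × 0.899497 − 1000 = 898.327 − 1000 = -101.67‰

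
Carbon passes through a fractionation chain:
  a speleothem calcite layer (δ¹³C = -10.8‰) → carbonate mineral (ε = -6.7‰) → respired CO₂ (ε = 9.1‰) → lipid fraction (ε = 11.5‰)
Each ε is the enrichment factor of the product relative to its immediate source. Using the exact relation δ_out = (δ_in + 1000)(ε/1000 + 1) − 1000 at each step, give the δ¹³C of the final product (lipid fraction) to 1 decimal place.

2.9‰

step 1: δ = (-10.80 + 1000)·(-6.7/1000 + 1) − 1000 = -17.43‰
step 2: δ = (-17.43 + 1000)·(9.1/1000 + 1) − 1000 = -8.49‰
step 3: δ = (-8.49 + 1000)·(11.5/1000 + 1) − 1000 = 2.92‰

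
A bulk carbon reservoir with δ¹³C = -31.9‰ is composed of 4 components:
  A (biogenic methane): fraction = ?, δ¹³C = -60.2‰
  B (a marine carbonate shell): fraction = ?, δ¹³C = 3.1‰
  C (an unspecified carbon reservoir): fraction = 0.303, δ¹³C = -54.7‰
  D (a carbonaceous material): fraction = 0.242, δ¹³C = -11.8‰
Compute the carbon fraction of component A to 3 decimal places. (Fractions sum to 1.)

0.219

Let f_A and f_B be the unknown fractions; fractions sum to 1 so f_A + f_B = 0.455.
Mass balance: Σ fᵢ·δᵢ = δ_bulk ⇒ f_A·(-60.2) + f_B·(3.1) = -31.9 − (-19.430) = -12.470
Substitute f_B = 0.455 − f_A:
f_A·(-60.2 − 3.1) = -12.470 − 0.455×(3.1) = -13.881
f_A = -13.881 / -63.3 = 0.2193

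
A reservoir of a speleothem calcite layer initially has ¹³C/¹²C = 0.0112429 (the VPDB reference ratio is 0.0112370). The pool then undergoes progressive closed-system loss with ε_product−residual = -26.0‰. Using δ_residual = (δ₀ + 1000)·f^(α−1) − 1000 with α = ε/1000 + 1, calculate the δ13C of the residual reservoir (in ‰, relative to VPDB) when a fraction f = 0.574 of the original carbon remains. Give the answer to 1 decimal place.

15.1‰

δ₀ = (0.0112429/0.0112370 − 1)×1000 = (1.000525 − 1)×1000 = 0.525‰
α − 1 = ε/1000 = -0.0260
f^(α−1) = 0.574^(-0.0260) = 1.014538
δ_res = (0.525 + 1000) × 1.014538 − 1000 = 1015.071 − 1000 = 15.07‰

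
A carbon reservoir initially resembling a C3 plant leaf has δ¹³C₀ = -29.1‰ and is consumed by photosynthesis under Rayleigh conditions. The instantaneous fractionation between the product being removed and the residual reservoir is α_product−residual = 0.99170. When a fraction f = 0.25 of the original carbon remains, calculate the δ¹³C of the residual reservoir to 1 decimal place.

-17.9‰

Rayleigh residual: δ_res = (δ₀ + 1000)·f^(α−1) − 1000
α − 1 = -0.00830
f^(α−1) = 0.25^(-0.00830) = 1.011573
δ_res = (-29.1 + 1000) × 1.011573 − 1000 = 982.136 − 1000 = -17.86‰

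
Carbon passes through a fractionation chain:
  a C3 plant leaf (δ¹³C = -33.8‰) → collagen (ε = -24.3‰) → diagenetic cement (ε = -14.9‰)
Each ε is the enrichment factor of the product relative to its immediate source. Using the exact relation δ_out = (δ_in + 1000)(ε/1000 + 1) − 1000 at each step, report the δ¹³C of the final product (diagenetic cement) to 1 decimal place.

step 1: δ = (-33.80 + 1000)·(-24.3/1000 + 1) − 1000 = -57.28‰
step 2: δ = (-57.28 + 1000)·(-14.9/1000 + 1) − 1000 = -71.33‰

-71.3‰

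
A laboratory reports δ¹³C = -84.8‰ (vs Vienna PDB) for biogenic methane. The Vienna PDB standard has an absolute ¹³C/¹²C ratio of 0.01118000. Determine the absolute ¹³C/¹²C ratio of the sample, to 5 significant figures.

0.010232

R_sample = R_standard × (δ¹³C/1000 + 1)
R_sample = 0.01118000 × (-84.8/1000 + 1) = 0.01118000 × 0.915200
R_sample = 0.0102319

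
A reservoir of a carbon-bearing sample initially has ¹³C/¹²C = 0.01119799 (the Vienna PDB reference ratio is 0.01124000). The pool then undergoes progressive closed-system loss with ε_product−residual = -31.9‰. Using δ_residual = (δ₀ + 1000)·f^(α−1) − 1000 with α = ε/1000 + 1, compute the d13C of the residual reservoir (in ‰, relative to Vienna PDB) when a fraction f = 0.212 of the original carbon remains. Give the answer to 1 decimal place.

δ₀ = (0.01119799/0.01124000 − 1)×1000 = (0.996262 − 1)×1000 = -3.738‰
α − 1 = ε/1000 = -0.0319
f^(α−1) = 0.212^(-0.0319) = 1.050727
δ_res = (-3.738 + 1000) × 1.050727 − 1000 = 1046.800 − 1000 = 46.80‰

46.8‰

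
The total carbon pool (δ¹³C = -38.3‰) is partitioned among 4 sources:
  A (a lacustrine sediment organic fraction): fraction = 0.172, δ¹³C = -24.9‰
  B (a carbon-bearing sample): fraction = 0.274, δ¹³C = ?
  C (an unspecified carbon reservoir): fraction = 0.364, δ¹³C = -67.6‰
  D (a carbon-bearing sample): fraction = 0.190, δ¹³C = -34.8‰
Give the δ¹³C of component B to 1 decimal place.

Isotope mass balance: δ_bulk = Σ fᵢ·δᵢ.
-38.3 = 0.172×(-24.9) + 0.274×δ_B + 0.364×(-67.6) + 0.190×(-34.8)
0.274·δ_B = -38.3 − (-35.501) = -2.799
δ_B = -2.799 / 0.274 = -10.21‰

-10.2‰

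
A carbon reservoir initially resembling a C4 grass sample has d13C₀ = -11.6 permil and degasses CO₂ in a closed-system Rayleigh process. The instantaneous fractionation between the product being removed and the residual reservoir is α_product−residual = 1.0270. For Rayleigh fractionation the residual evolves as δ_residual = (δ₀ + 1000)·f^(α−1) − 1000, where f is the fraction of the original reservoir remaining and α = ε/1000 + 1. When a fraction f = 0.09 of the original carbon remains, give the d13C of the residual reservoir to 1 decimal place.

Rayleigh residual: δ_res = (δ₀ + 1000)·f^(α−1) − 1000
α − 1 = 0.02700
f^(α−1) = 0.09^(0.02700) = 0.937054
δ_res = (-11.6 + 1000) × 0.937054 − 1000 = 926.184 − 1000 = -73.82 permil

-73.8 permil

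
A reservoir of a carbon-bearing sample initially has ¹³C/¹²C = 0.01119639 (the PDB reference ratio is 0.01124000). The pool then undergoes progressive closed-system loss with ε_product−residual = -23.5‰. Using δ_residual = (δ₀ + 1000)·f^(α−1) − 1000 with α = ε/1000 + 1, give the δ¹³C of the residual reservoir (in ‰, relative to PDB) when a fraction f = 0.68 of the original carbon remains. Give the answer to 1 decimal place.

δ₀ = (0.01119639/0.01124000 − 1)×1000 = (0.996120 − 1)×1000 = -3.880‰
α − 1 = ε/1000 = -0.0235
f^(α−1) = 0.68^(-0.0235) = 1.009104
δ_res = (-3.880 + 1000) × 1.009104 − 1000 = 1005.189 − 1000 = 5.19‰

5.2‰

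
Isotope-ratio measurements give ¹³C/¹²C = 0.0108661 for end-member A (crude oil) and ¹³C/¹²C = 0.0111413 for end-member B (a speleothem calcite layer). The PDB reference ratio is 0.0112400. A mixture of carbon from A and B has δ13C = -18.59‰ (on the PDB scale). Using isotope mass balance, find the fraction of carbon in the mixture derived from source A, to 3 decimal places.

0.401

δ_A = (0.0108661/0.0112400 − 1)×1000 = (0.966735 − 1)×1000 = -33.265‰
δ_B = (0.0111413/0.0112400 − 1)×1000 = (0.991219 − 1)×1000 = -8.781‰
f_A = (δ_mix − δ_B)/(δ_A − δ_B) = (-18.59 − (-8.781))/(-33.265 − (-8.781))
f_A = -9.809 / -24.484 = 0.4006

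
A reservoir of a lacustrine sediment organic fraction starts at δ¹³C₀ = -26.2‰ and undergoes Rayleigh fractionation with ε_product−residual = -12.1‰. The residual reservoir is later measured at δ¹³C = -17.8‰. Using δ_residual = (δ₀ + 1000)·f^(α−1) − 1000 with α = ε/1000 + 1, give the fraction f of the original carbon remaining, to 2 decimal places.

α − 1 = ε/1000 = -0.0121
(δ_res + 1000)/(δ₀ + 1000) = (-17.8 + 1000)/(-26.2 + 1000) = 982.2/973.8 = 1.008626
f = 1.008626^(1/-0.0121) = exp(ln(1.008626)/-0.0121) = exp(0.00859/-0.0121)
f = exp(-0.7098) = 0.4917

0.49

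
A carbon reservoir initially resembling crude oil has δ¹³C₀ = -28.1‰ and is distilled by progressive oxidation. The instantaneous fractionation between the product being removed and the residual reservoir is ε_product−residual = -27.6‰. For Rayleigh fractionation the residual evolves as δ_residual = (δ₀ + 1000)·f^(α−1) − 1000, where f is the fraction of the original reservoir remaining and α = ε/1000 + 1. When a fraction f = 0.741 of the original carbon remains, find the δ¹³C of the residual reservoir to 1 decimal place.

-20.0‰

Rayleigh residual: δ_res = (δ₀ + 1000)·f^(α−1) − 1000
α = ε/1000 + 1 = 0.97240, so α − 1 = -0.02760
f^(α−1) = 0.741^(-0.02760) = 1.008308
δ_res = (-28.1 + 1000) × 1.008308 − 1000 = 979.974 − 1000 = -20.03‰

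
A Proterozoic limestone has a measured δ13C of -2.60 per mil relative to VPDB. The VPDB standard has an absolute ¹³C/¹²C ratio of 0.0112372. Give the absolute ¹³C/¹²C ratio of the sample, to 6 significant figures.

0.0112080

R_sample = R_standard × (δ13C/1000 + 1)
R_sample = 0.0112372 × (-2.60/1000 + 1) = 0.0112372 × 0.997400
R_sample = 0.0112080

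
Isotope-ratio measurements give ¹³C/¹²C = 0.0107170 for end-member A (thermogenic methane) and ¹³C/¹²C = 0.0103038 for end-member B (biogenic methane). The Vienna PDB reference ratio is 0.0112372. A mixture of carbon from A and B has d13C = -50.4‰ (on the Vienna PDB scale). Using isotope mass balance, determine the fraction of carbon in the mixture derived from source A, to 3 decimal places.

0.888

δ_A = (0.0107170/0.0112372 − 1)×1000 = (0.953707 − 1)×1000 = -46.293‰
δ_B = (0.0103038/0.0112372 − 1)×1000 = (0.916937 − 1)×1000 = -83.063‰
f_A = (δ_mix − δ_B)/(δ_A − δ_B) = (-50.4 − (-83.063))/(-46.293 − (-83.063))
f_A = 32.663 / 36.771 = 0.8883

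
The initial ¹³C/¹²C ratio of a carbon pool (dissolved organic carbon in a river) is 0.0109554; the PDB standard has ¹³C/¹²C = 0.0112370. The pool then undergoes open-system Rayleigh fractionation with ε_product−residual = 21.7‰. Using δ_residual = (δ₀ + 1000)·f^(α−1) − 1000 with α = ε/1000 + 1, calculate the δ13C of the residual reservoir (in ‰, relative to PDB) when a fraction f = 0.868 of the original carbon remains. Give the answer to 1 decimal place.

-28.1‰

δ₀ = (0.0109554/0.0112370 − 1)×1000 = (0.974940 − 1)×1000 = -25.060‰
α − 1 = ε/1000 = 0.0217
f^(α−1) = 0.868^(0.0217) = 0.996933
δ_res = (-25.060 + 1000) × 0.996933 − 1000 = 971.950 − 1000 = -28.05‰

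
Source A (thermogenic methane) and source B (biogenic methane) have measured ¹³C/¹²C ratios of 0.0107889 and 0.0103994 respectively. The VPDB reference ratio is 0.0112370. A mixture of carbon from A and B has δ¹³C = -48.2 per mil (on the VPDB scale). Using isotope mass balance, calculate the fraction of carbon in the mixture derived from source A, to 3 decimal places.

δ_A = (0.0107889/0.0112370 − 1)×1000 = (0.960123 − 1)×1000 = -39.877 per mil
δ_B = (0.0103994/0.0112370 − 1)×1000 = (0.925461 − 1)×1000 = -74.539 per mil
f_A = (δ_mix − δ_B)/(δ_A − δ_B) = (-48.2 − (-74.539))/(-39.877 − (-74.539))
f_A = 26.339 / 34.662 = 0.7599

0.760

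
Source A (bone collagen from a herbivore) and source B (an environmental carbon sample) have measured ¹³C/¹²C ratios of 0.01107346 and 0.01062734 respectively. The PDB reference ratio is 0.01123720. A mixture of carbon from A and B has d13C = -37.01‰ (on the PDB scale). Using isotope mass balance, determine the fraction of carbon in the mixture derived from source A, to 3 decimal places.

δ_A = (0.01107346/0.01123720 − 1)×1000 = (0.985429 − 1)×1000 = -14.571‰
δ_B = (0.01062734/0.01123720 − 1)×1000 = (0.945728 − 1)×1000 = -54.272‰
f_A = (δ_mix − δ_B)/(δ_A − δ_B) = (-37.01 − (-54.272))/(-14.571 − (-54.272))
f_A = 17.262 / 39.700 = 0.4348

0.435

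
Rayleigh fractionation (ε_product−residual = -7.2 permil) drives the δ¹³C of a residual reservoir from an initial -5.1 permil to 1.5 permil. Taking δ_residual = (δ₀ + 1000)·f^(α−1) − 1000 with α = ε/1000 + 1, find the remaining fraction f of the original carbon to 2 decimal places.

α − 1 = ε/1000 = -0.0072
(δ_res + 1000)/(δ₀ + 1000) = (1.5 + 1000)/(-5.1 + 1000) = 1001.5/994.9 = 1.006634
f = 1.006634^(1/-0.0072) = exp(ln(1.006634)/-0.0072) = exp(0.00661/-0.0072)
f = exp(-0.9183) = 0.3992

0.40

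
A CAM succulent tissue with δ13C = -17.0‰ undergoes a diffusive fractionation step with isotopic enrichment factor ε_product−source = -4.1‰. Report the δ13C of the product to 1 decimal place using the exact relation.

-21.0‰

Exactly, δ_product = (δ_source + 1000)·(ε/1000 + 1) − 1000.
δ_product = (-17.0 + 1000) × (-4.1/1000 + 1) − 1000
δ_product = -21.03‰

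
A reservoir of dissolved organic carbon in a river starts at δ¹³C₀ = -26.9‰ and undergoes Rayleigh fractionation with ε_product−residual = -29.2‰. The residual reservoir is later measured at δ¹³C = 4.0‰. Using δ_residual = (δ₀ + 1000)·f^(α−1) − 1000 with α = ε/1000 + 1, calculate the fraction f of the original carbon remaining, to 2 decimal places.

0.34

α − 1 = ε/1000 = -0.0292
(δ_res + 1000)/(δ₀ + 1000) = (4.0 + 1000)/(-26.9 + 1000) = 1004.0/973.1 = 1.031754
f = 1.031754^(1/-0.0292) = exp(ln(1.031754)/-0.0292) = exp(0.03126/-0.0292)
f = exp(-1.0706) = 0.3428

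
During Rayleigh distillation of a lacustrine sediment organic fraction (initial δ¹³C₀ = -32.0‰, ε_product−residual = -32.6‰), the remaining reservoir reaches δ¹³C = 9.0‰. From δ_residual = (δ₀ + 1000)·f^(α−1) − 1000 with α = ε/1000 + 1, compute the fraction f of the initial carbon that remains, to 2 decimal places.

α − 1 = ε/1000 = -0.0326
(δ_res + 1000)/(δ₀ + 1000) = (9.0 + 1000)/(-32.0 + 1000) = 1009.0/968.0 = 1.042355
f = 1.042355^(1/-0.0326) = exp(ln(1.042355)/-0.0326) = exp(0.04148/-0.0326)
f = exp(-1.2725) = 0.2801

0.28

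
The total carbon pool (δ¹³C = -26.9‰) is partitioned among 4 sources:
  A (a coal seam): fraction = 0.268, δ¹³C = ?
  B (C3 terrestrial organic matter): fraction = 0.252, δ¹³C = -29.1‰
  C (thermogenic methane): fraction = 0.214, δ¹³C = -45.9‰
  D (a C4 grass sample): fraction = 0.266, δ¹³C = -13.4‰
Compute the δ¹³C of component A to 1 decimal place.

Isotope mass balance: δ_bulk = Σ fᵢ·δᵢ.
-26.9 = 0.268×δ_A + 0.252×(-29.1) + 0.214×(-45.9) + 0.266×(-13.4)
0.268·δ_A = -26.9 − (-20.720) = -6.180
δ_A = -6.180 / 0.268 = -23.06‰

-23.1‰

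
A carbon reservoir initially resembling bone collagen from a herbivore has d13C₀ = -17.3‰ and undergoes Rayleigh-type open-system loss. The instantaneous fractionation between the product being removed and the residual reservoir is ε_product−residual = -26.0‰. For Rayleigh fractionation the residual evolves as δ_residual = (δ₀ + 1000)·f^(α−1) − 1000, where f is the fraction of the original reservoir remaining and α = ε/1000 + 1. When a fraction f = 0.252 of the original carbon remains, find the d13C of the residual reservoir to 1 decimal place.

18.6‰

Rayleigh residual: δ_res = (δ₀ + 1000)·f^(α−1) − 1000
α = ε/1000 + 1 = 0.97400, so α − 1 = -0.02600
f^(α−1) = 0.252^(-0.02600) = 1.036486
δ_res = (-17.3 + 1000) × 1.036486 − 1000 = 1018.555 − 1000 = 18.56‰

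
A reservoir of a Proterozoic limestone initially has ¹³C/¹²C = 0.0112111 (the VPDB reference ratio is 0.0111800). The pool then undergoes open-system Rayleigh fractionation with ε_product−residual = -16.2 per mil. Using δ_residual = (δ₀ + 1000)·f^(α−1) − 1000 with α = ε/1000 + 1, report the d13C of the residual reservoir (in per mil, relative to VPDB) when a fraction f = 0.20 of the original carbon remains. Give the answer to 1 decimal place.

δ₀ = (0.0112111/0.0111800 − 1)×1000 = (1.002782 − 1)×1000 = 2.782 per mil
α − 1 = ε/1000 = -0.0162
f^(α−1) = 0.20^(-0.0162) = 1.026416
δ_res = (2.782 + 1000) × 1.026416 − 1000 = 1029.271 − 1000 = 29.27 per mil

29.3 per mil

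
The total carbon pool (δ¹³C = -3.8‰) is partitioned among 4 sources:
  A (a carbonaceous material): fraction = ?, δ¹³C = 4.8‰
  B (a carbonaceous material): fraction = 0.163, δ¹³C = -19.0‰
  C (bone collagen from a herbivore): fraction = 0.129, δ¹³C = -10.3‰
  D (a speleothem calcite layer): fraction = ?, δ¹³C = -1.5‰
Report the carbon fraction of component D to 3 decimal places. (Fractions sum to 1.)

0.440

Let f_D and f_A be the unknown fractions; fractions sum to 1 so f_D + f_A = 0.708.
Mass balance: Σ fᵢ·δᵢ = δ_bulk ⇒ f_D·(-1.5) + f_A·(4.8) = -3.8 − (-4.426) = 0.626
Substitute f_A = 0.708 − f_D:
f_D·(-1.5 − 4.8) = 0.626 − 0.708×(4.8) = -2.773
f_D = -2.773 / -6.3 = 0.4401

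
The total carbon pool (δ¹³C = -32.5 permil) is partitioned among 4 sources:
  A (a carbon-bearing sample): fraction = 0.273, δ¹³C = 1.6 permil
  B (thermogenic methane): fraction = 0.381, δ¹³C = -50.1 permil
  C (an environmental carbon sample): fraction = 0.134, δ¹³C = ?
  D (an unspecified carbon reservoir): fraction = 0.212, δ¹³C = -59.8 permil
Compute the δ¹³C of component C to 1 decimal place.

Isotope mass balance: δ_bulk = Σ fᵢ·δᵢ.
-32.5 = 0.273×(1.6) + 0.381×(-50.1) + 0.134×δ_C + 0.212×(-59.8)
0.134·δ_C = -32.5 − (-31.329) = -1.171
δ_C = -1.171 / 0.134 = -8.74 permil

-8.7 permil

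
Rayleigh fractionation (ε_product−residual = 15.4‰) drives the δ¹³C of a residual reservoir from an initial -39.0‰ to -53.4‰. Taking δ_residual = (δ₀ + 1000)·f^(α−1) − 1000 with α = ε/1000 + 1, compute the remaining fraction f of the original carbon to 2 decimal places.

α − 1 = ε/1000 = 0.0154
(δ_res + 1000)/(δ₀ + 1000) = (-53.4 + 1000)/(-39.0 + 1000) = 946.6/961.0 = 0.985016
f = 0.985016^(1/0.0154) = exp(ln(0.985016)/0.0154) = exp(-0.01510/0.0154)
f = exp(-0.9804) = 0.3752

0.38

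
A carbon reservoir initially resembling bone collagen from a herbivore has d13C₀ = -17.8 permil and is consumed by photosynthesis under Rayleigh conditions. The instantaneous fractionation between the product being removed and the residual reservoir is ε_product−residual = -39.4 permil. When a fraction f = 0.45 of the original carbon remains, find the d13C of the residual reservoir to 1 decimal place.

13.6 permil

Rayleigh residual: δ_res = (δ₀ + 1000)·f^(α−1) − 1000
α = ε/1000 + 1 = 0.96060, so α − 1 = -0.03940
f^(α−1) = 0.45^(-0.03940) = 1.031961
δ_res = (-17.8 + 1000) × 1.031961 − 1000 = 1013.592 − 1000 = 13.59 permil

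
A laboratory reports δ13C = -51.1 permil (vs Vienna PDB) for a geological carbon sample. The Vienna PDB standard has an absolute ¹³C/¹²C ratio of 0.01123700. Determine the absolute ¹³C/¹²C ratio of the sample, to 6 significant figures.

0.0106628

R_sample = R_standard × (δ13C/1000 + 1)
R_sample = 0.01123700 × (-51.1/1000 + 1) = 0.01123700 × 0.948900
R_sample = 0.0106628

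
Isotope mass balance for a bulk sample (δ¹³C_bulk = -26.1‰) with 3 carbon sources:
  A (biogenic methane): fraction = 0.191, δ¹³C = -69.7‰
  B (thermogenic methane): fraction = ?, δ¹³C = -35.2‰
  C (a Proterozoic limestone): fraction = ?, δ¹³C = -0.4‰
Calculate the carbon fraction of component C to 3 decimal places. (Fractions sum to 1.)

Let f_C and f_B be the unknown fractions; fractions sum to 1 so f_C + f_B = 0.809.
Mass balance: Σ fᵢ·δᵢ = δ_bulk ⇒ f_C·(-0.4) + f_B·(-35.2) = -26.1 − (-13.313) = -12.787
Substitute f_B = 0.809 − f_C:
f_C·(-0.4 − -35.2) = -12.787 − 0.809×(-35.2) = 15.690
f_C = 15.690 / 34.8 = 0.4508

0.451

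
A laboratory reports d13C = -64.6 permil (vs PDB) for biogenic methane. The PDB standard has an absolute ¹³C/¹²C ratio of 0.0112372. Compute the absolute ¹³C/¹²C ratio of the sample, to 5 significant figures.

0.010511

R_sample = R_standard × (d13C/1000 + 1)
R_sample = 0.0112372 × (-64.6/1000 + 1) = 0.0112372 × 0.935400
R_sample = 0.0105113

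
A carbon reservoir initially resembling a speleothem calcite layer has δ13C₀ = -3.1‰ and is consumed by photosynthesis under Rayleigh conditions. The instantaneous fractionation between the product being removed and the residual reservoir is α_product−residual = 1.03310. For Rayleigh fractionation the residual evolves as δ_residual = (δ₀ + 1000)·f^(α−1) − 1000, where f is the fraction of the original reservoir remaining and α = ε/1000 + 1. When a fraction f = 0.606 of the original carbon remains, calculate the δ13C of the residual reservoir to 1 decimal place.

Rayleigh residual: δ_res = (δ₀ + 1000)·f^(α−1) − 1000
α − 1 = 0.03310
f^(α−1) = 0.606^(0.03310) = 0.983558
δ_res = (-3.1 + 1000) × 0.983558 − 1000 = 980.509 − 1000 = -19.49‰

-19.5‰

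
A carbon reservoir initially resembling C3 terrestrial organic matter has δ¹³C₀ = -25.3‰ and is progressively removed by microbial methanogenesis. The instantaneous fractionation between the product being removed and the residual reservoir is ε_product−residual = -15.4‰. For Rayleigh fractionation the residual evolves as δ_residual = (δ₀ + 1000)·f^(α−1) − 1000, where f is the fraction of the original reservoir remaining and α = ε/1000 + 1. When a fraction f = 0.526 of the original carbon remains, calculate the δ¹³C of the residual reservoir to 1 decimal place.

Rayleigh residual: δ_res = (δ₀ + 1000)·f^(α−1) − 1000
α = ε/1000 + 1 = 0.98460, so α − 1 = -0.01540
f^(α−1) = 0.526^(-0.01540) = 1.009943
δ_res = (-25.3 + 1000) × 1.009943 − 1000 = 984.391 − 1000 = -15.61‰

-15.6‰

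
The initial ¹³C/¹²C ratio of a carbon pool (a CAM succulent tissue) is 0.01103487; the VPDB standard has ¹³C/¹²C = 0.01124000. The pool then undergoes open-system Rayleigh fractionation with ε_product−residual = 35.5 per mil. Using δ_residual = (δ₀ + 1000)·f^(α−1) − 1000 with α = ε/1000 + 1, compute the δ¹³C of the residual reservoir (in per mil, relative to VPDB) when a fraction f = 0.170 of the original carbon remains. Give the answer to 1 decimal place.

δ₀ = (0.01103487/0.01124000 − 1)×1000 = (0.981750 − 1)×1000 = -18.250 per mil
α − 1 = ε/1000 = 0.0355
f^(α−1) = 0.170^(0.0355) = 0.939033
δ_res = (-18.250 + 1000) × 0.939033 − 1000 = 921.896 − 1000 = -78.10 per mil

-78.1 per mil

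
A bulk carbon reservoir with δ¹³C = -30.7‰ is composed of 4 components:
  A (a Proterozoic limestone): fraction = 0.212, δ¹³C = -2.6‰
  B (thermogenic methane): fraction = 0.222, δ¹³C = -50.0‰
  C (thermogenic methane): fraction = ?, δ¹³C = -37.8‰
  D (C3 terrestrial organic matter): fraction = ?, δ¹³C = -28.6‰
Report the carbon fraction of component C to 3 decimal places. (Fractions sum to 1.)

Let f_C and f_D be the unknown fractions; fractions sum to 1 so f_C + f_D = 0.566.
Mass balance: Σ fᵢ·δᵢ = δ_bulk ⇒ f_C·(-37.8) + f_D·(-28.6) = -30.7 − (-11.651) = -19.049
Substitute f_D = 0.566 − f_C:
f_C·(-37.8 − -28.6) = -19.049 − 0.566×(-28.6) = -2.861
f_C = -2.861 / -9.2 = 0.3110

0.311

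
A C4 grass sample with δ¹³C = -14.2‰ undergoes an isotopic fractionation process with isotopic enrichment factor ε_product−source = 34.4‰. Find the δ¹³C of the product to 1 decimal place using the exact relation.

19.7‰

Exactly, δ_product = (δ_source + 1000)·(ε/1000 + 1) − 1000.
δ_product = (-14.2 + 1000) × (34.4/1000 + 1) − 1000
δ_product = 19.71‰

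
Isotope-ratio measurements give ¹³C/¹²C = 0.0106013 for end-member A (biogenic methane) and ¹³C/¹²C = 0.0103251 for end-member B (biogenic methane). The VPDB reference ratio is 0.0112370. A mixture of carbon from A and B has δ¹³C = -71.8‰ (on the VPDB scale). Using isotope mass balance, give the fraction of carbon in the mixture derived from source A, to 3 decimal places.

0.380

δ_A = (0.0106013/0.0112370 − 1)×1000 = (0.943428 − 1)×1000 = -56.572‰
δ_B = (0.0103251/0.0112370 − 1)×1000 = (0.918848 − 1)×1000 = -81.152‰
f_A = (δ_mix − δ_B)/(δ_A − δ_B) = (-71.8 − (-81.152))/(-56.572 − (-81.152))
f_A = 9.352 / 24.580 = 0.3805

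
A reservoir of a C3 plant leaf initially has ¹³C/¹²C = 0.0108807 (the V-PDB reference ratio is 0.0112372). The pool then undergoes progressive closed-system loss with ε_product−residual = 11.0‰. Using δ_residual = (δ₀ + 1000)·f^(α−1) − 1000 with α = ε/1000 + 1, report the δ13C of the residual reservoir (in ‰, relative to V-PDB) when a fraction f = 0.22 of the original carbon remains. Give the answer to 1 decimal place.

δ₀ = (0.0108807/0.0112372 − 1)×1000 = (0.968275 − 1)×1000 = -31.725‰
α − 1 = ε/1000 = 0.0110
f^(α−1) = 0.22^(0.0110) = 0.983483
δ_res = (-31.725 + 1000) × 0.983483 − 1000 = 952.282 − 1000 = -47.72‰

-47.7‰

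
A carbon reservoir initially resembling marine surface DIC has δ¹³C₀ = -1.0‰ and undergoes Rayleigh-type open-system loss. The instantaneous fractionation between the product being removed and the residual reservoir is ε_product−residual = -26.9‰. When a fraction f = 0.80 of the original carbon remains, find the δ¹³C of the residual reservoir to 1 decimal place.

Rayleigh residual: δ_res = (δ₀ + 1000)·f^(α−1) − 1000
α = ε/1000 + 1 = 0.97310, so α − 1 = -0.02690
f^(α−1) = 0.80^(-0.02690) = 1.006021
δ_res = (-1.0 + 1000) × 1.006021 − 1000 = 1005.015 − 1000 = 5.01‰

5.0‰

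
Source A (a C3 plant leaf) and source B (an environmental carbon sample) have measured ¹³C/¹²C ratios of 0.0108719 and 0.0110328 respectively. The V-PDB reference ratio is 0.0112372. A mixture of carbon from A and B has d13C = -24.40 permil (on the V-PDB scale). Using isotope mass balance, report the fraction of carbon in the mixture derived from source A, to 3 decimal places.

0.434

δ_A = (0.0108719/0.0112372 − 1)×1000 = (0.967492 − 1)×1000 = -32.508 permil
δ_B = (0.0110328/0.0112372 − 1)×1000 = (0.981810 − 1)×1000 = -18.190 permil
f_A = (δ_mix − δ_B)/(δ_A − δ_B) = (-24.40 − (-18.190))/(-32.508 − (-18.190))
f_A = -6.210 / -14.319 = 0.4337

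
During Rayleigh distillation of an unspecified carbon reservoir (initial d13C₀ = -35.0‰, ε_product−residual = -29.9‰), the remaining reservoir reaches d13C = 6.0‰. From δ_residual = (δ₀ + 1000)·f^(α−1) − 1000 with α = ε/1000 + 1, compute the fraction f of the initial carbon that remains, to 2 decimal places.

0.25

α − 1 = ε/1000 = -0.0299
(δ_res + 1000)/(δ₀ + 1000) = (6.0 + 1000)/(-35.0 + 1000) = 1006.0/965.0 = 1.042487
f = 1.042487^(1/-0.0299) = exp(ln(1.042487)/-0.0299) = exp(0.04161/-0.0299)
f = exp(-1.3916) = 0.2487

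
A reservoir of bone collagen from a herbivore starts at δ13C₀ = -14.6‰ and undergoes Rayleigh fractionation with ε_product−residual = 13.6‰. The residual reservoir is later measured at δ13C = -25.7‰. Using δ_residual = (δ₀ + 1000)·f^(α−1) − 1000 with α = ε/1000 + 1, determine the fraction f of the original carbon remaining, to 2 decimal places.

0.43

α − 1 = ε/1000 = 0.0136
(δ_res + 1000)/(δ₀ + 1000) = (-25.7 + 1000)/(-14.6 + 1000) = 974.3/985.4 = 0.988736
f = 0.988736^(1/0.0136) = exp(ln(0.988736)/0.0136) = exp(-0.01133/0.0136)
f = exp(-0.8330) = 0.4348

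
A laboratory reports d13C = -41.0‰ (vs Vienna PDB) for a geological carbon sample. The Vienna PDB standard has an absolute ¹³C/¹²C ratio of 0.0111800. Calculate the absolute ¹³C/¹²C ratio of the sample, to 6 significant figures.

0.0107216

R_sample = R_standard × (d13C/1000 + 1)
R_sample = 0.0111800 × (-41.0/1000 + 1) = 0.0111800 × 0.959000
R_sample = 0.0107216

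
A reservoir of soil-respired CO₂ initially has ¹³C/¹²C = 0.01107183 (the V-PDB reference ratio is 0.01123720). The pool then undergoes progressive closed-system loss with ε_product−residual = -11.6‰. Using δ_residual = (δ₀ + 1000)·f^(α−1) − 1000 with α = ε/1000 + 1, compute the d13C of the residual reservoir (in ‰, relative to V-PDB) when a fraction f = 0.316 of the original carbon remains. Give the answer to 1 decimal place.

δ₀ = (0.01107183/0.01123720 − 1)×1000 = (0.985284 − 1)×1000 = -14.716‰
α − 1 = ε/1000 = -0.0116
f^(α−1) = 0.316^(-0.0116) = 1.013453
δ_res = (-14.716 + 1000) × 1.013453 − 1000 = 998.539 − 1000 = -1.46‰

-1.5‰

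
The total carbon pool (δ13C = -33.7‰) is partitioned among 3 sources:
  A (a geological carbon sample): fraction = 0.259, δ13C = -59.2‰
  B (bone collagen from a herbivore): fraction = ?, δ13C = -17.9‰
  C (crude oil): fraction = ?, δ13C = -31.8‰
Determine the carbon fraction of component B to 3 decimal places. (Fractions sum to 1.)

Let f_B and f_C be the unknown fractions; fractions sum to 1 so f_B + f_C = 0.741.
Mass balance: Σ fᵢ·δᵢ = δ_bulk ⇒ f_B·(-17.9) + f_C·(-31.8) = -33.7 − (-15.333) = -18.367
Substitute f_C = 0.741 − f_B:
f_B·(-17.9 − -31.8) = -18.367 − 0.741×(-31.8) = 5.197
f_B = 5.197 / 13.9 = 0.3739

0.374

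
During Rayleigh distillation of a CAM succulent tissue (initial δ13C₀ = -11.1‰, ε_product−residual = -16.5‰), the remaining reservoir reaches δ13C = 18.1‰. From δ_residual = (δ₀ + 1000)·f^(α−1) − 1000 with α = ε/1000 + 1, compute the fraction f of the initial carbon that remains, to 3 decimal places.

0.171

α − 1 = ε/1000 = -0.0165
(δ_res + 1000)/(δ₀ + 1000) = (18.1 + 1000)/(-11.1 + 1000) = 1018.1/988.9 = 1.029528
f = 1.029528^(1/-0.0165) = exp(ln(1.029528)/-0.0165) = exp(0.02910/-0.0165)
f = exp(-1.7636) = 0.1714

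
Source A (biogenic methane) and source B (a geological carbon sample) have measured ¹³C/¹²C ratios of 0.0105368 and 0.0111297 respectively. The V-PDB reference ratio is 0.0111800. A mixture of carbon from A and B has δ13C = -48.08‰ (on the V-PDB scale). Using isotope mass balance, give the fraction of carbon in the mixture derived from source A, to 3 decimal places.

δ_A = (0.0105368/0.0111800 − 1)×1000 = (0.942469 − 1)×1000 = -57.531‰
δ_B = (0.0111297/0.0111800 − 1)×1000 = (0.995501 − 1)×1000 = -4.499‰
f_A = (δ_mix − δ_B)/(δ_A − δ_B) = (-48.08 − (-4.499))/(-57.531 − (-4.499))
f_A = -43.581 / -53.032 = 0.8218

0.822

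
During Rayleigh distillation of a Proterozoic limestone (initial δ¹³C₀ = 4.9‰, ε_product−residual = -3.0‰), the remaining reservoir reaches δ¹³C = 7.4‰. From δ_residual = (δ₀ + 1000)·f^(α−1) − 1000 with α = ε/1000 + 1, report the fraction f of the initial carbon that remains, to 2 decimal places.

0.44

α − 1 = ε/1000 = -0.0030
(δ_res + 1000)/(δ₀ + 1000) = (7.4 + 1000)/(4.9 + 1000) = 1007.4/1004.9 = 1.002488
f = 1.002488^(1/-0.0030) = exp(ln(1.002488)/-0.0030) = exp(0.00248/-0.0030)
f = exp(-0.8282) = 0.4368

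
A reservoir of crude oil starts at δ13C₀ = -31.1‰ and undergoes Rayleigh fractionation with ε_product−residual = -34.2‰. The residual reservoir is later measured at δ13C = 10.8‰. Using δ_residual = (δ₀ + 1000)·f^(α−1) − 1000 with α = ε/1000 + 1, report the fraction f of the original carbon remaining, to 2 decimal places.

0.29

α − 1 = ε/1000 = -0.0342
(δ_res + 1000)/(δ₀ + 1000) = (10.8 + 1000)/(-31.1 + 1000) = 1010.8/968.9 = 1.043245
f = 1.043245^(1/-0.0342) = exp(ln(1.043245)/-0.0342) = exp(0.04234/-0.0342)
f = exp(-1.2379) = 0.2900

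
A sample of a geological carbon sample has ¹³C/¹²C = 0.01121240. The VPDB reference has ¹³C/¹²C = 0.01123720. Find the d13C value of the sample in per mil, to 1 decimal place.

d13C = (R_sample / R_standard − 1) × 1000
R_sample / R_standard = 0.01121240 / 0.01123720 = 0.997793
d13C = (0.997793 − 1) × 1000 = -2.21 per mil

-2.2 per mil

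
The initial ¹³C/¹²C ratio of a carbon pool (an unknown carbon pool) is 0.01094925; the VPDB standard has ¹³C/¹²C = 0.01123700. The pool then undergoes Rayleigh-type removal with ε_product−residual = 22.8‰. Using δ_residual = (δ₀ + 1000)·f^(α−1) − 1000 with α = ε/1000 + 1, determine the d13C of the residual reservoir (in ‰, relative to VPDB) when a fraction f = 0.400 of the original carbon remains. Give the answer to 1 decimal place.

δ₀ = (0.01094925/0.01123700 − 1)×1000 = (0.974393 − 1)×1000 = -25.607‰
α − 1 = ε/1000 = 0.0228
f^(α−1) = 0.400^(0.0228) = 0.979325
δ_res = (-25.607 + 1000) × 0.979325 − 1000 = 954.247 − 1000 = -45.75‰

-45.8‰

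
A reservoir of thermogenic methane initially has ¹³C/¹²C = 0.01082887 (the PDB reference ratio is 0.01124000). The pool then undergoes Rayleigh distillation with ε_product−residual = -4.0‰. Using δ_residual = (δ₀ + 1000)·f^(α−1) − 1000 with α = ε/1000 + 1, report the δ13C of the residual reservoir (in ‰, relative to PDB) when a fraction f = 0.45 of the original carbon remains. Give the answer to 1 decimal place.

-33.5‰

δ₀ = (0.01082887/0.01124000 − 1)×1000 = (0.963423 − 1)×1000 = -36.577‰
α − 1 = ε/1000 = -0.0040
f^(α−1) = 0.45^(-0.0040) = 1.003199
δ_res = (-36.577 + 1000) × 1.003199 − 1000 = 966.505 − 1000 = -33.50‰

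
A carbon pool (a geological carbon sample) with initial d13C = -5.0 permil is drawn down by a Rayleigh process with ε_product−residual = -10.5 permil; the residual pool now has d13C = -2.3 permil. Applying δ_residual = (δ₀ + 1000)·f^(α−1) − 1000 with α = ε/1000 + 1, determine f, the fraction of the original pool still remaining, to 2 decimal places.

0.77

α − 1 = ε/1000 = -0.0105
(δ_res + 1000)/(δ₀ + 1000) = (-2.3 + 1000)/(-5.0 + 1000) = 997.7/995.0 = 1.002714
f = 1.002714^(1/-0.0105) = exp(ln(1.002714)/-0.0105) = exp(0.00271/-0.0105)
f = exp(-0.2581) = 0.7725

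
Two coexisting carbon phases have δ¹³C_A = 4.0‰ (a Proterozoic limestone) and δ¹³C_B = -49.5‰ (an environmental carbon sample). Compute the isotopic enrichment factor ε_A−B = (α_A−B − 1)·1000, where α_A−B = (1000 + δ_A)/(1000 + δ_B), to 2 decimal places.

α_A−B = (1000 + 4.0) / (1000 + -49.5) = 1004.0 / 950.5 = 1.056286
ε_A−B = (1.056286 − 1) × 1000 = 56.286‰
(The approximation ε ≈ δ_A − δ_B would give 53.5‰.)

56.29‰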